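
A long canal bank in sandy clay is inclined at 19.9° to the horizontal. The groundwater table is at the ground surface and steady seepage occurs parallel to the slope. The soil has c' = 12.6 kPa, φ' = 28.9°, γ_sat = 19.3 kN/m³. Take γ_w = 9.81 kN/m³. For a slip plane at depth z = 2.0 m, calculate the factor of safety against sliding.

With seepage parallel to the slope and the water table at the surface, the effective normal stress on the slip plane uses the buoyant unit weight γ' = γ_sat − γ_w while the driving shear stress uses γ_sat:
FS = [c' + γ' z cos²β tanφ'] / [γ_sat z sinβ cosβ]
γ' = 19.3 − 9.81 = 9.49 kN/m³
Numerator = 12.6 + 9.49·2.0·cos²19.9°·tan28.9° = 12.6 + 9.49·2.0·0.8841·0.5520 = 21.864 kPa
Denominator = 19.3·2.0·sin19.9°·cos19.9° = 19.3·2.0·0.3404·0.9403 = 12.354 kPa
FS = 21.864 / 12.354 = 1.770

FS = 1.77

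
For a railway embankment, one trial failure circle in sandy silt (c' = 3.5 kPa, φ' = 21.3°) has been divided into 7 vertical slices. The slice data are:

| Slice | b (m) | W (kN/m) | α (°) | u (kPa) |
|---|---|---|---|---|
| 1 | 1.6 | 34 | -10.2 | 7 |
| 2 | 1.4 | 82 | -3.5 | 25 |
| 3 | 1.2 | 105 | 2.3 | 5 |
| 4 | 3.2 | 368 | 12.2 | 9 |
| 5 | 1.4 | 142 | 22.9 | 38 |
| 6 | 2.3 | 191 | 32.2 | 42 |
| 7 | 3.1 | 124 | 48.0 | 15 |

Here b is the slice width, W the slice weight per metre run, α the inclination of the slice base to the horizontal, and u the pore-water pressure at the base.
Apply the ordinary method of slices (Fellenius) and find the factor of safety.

Ordinary method of slices: FS = Σ[c'·Δl_i + (W_i cosα_i − u_i·Δl_i)·tanφ'] / Σ W_i sinα_i, with Δl_i = b_i / cosα_i.
Slice 1: Δl = 1.6/cos(-10.2°) = 1.626 m; N'_1 = 34·cos(-10.2°) − 7·1.626 = 22.1; c'Δl = 5.69; W sinα = -6.0
Slice 2: Δl = 1.4/cos(-3.5°) = 1.403 m; N'_2 = 82·cos(-3.5°) − 25·1.403 = 46.8; c'Δl = 4.91; W sinα = -5.0
Slice 3: Δl = 1.2/cos2.3° = 1.201 m; N'_3 = 105·cos2.3° − 5·1.201 = 98.9; c'Δl = 4.20; W sinα = 4.2
Slice 4: Δl = 3.2/cos12.2° = 3.274 m; N'_4 = 368·cos12.2° − 9·3.274 = 330.2; c'Δl = 11.46; W sinα = 77.8
Slice 5: Δl = 1.4/cos22.9° = 1.520 m; N'_5 = 142·cos22.9° − 38·1.520 = 73.1; c'Δl = 5.32; W sinα = 55.3
Slice 6: Δl = 2.3/cos32.2° = 2.718 m; N'_6 = 191·cos32.2° − 42·2.718 = 47.5; c'Δl = 9.51; W sinα = 101.8
Slice 7: Δl = 3.1/cos48.0° = 4.633 m; N'_7 = 124·cos48.0° − 15·4.633 = 13.5; c'Δl = 16.22; W sinα = 92.1
Σc'Δl = 57.3 kN/m; ΣN' = 632.0 kN/m; ΣW sinα = 320.1 kN/m
Resisting = 57.3 + 632.0·tan21.3° = 57.3 + 246.4 = 303.7 kN/m
FS = 303.7 / 320.1 = 0.949

FS = 0.95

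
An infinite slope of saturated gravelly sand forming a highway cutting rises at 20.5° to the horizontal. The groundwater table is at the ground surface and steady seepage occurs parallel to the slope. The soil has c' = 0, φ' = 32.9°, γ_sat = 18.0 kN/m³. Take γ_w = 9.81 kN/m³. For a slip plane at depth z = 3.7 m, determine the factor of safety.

FS = 0.79

With seepage parallel to the slope and the water table at the surface, the effective normal stress on the slip plane uses the buoyant unit weight γ' = γ_sat − γ_w while the driving shear stress uses γ_sat:
FS = [c' + γ' z cos²β tanφ'] / [γ_sat z sinβ cosβ]
(For c' = 0 this reduces to FS = (γ'/γ_sat)·tanφ'/tanβ.)
γ' = 18.0 − 9.81 = 8.19 kN/m³
Numerator = 0.0 + 8.19·3.7·cos²20.5°·tan32.9° = 0.0 + 8.19·3.7·0.8774·0.6469 = 17.200 kPa
Denominator = 18.0·3.7·sin20.5°·cos20.5° = 18.0·3.7·0.3502·0.9367 = 21.847 kPa
FS = 17.200 / 21.847 = 0.787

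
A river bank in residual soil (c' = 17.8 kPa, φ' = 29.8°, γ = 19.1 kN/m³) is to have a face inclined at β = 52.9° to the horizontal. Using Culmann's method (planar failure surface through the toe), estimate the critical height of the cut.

Culmann's analysis gives the critical failure plane at α_cr = (β + φ')/2 = (52.9 + 29.8)/2 = 41.4°, and the critical height
H_c = (4c'/γ) · sinβ cosφ' / [1 − cos(β − φ')]
    = (4·17.8/19.1) · sin52.9°·cos29.8° / [1 − cos(23.1°)]
    = 3.728 · 0.7976·0.8678 / [1 − 0.9198]
    = 3.728 · 0.6921 / 0.0802
    = 32.18 m

H_c = 32.18 m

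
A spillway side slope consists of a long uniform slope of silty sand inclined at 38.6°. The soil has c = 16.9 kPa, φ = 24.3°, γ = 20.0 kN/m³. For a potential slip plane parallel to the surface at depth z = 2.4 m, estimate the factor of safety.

FS = 1.29

For an infinite slope with a slip plane parallel to the surface (no pore pressure): FS = [c + γz cos²β tanφ] / [γz sinβ cosβ].
γz = 20.0·2.4 = 48.00 kN/m²
Numerator = 16.9 + 48.00·cos²38.6°·tan24.3° = 16.9 + 48.00·0.6108·0.4515 = 30.137 kPa
Denominator = 48.00·sin38.6°·cos38.6° = 48.00·0.6239·0.7815 = 23.404 kPa
FS = 30.137 / 23.404 = 1.288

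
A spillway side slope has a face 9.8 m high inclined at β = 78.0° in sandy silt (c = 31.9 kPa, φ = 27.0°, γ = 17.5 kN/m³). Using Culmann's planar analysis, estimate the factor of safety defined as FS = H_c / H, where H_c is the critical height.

FS = 1.75

H_c = (4c/γ) · sinβ cosφ / [1 − cos(β − φ)]
    = (4·31.9/17.5) · sin78.0°·cos27.0° / [1 − cos51.0°]
    = 7.291 · 0.8715 / 0.3707 = 17.14 m
FS = H_c / H = 17.14 / 9.8 = 1.749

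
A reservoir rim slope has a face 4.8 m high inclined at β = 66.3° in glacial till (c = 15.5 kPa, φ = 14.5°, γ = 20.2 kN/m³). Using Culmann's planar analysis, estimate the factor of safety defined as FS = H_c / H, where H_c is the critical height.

FS = 1.49

H_c = (4c/γ) · sinβ cosφ / [1 − cos(β − φ)]
    = (4·15.5/20.2) · sin66.3°·cos14.5° / [1 − cos51.8°]
    = 3.069 · 0.8865 / 0.3816 = 7.13 m
FS = H_c / H = 7.13 / 4.8 = 1.486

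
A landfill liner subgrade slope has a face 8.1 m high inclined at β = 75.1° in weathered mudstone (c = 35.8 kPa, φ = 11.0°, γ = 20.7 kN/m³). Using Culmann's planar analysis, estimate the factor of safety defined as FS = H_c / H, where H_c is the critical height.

H_c = (4c/γ) · sinβ cosφ / [1 − cos(β − φ)]
    = (4·35.8/20.7) · sin75.1°·cos11.0° / [1 − cos64.1°]
    = 6.918 · 0.9486 / 0.5632 = 11.65 m
FS = H_c / H = 11.65 / 8.1 = 1.439

FS = 1.44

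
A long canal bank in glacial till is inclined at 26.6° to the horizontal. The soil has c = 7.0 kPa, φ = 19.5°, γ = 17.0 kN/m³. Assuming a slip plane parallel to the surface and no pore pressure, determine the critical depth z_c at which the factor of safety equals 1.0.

Setting FS = 1.00 in FS = [c + γz cos²β tanφ] / [γz sinβ cosβ] and solving for z:
z = c / [γ cosβ (FS·sinβ − cosβ·tanφ)]
  = 7.0 / [17.0·cos26.6°·(1.00·sin26.6° − cos26.6°·tan19.5°)]
  = 7.0 / [17.0·0.8942·(1.00·0.4478 − 0.8942·0.3541)]
  = 7.0 / 1.9931 = 3.512 m

z_c = 3.51 m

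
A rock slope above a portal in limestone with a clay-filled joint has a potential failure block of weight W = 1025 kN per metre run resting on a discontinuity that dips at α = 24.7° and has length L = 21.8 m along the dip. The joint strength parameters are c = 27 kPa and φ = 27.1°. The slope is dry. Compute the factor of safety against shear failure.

FS = 2.49

Resolving the block weight along and normal to the plane and applying the Mohr–Coulomb strength on the joint:
N' = W cosα = 1025·cos24.7° = 931.2 kN/m
Driving force T = W sinα = 1025·sin24.7° = 428.3 kN/m
Resisting force R = c·L + N'·tanφ = 27·21.8 + 931.2·tan27.1° = 588.6 + 476.5 = 1065.1 kN/m
FS = R / T = 1065.1 / 428.3 = 2.487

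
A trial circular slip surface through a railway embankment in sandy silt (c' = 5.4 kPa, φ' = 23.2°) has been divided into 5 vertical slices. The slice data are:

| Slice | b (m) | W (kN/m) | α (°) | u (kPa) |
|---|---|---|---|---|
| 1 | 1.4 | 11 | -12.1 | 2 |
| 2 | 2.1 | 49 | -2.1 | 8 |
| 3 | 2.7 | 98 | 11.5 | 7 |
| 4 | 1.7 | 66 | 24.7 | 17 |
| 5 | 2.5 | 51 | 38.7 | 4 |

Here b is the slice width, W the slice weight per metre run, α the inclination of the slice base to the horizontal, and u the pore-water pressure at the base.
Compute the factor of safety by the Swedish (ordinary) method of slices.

Ordinary method of slices: FS = Σ[c'·Δl_i + (W_i cosα_i − u_i·Δl_i)·tanφ'] / Σ W_i sinα_i, with Δl_i = b_i / cosα_i.
Slice 1: Δl = 1.4/cos(-12.1°) = 1.432 m; N'_1 = 11·cos(-12.1°) − 2·1.432 = 7.9; c'Δl = 7.73; W sinα = -2.3
Slice 2: Δl = 2.1/cos(-2.1°) = 2.101 m; N'_2 = 49·cos(-2.1°) − 8·2.101 = 32.2; c'Δl = 11.35; W sinα = -1.8
Slice 3: Δl = 2.7/cos11.5° = 2.755 m; N'_3 = 98·cos11.5° − 7·2.755 = 76.7; c'Δl = 14.88; W sinα = 19.5
Slice 4: Δl = 1.7/cos24.7° = 1.871 m; N'_4 = 66·cos24.7° − 17·1.871 = 28.2; c'Δl = 10.10; W sinα = 27.6
Slice 5: Δl = 2.5/cos38.7° = 3.203 m; N'_5 = 51·cos38.7° − 4·3.203 = 27.0; c'Δl = 17.30; W sinα = 31.9
Σc'Δl = 61.4 kN/m; ΣN' = 171.9 kN/m; ΣW sinα = 74.9 kN/m
Resisting = 61.4 + 171.9·tan23.2° = 61.4 + 73.7 = 135.1 kN/m
FS = 135.1 / 74.9 = 1.803

FS = 1.80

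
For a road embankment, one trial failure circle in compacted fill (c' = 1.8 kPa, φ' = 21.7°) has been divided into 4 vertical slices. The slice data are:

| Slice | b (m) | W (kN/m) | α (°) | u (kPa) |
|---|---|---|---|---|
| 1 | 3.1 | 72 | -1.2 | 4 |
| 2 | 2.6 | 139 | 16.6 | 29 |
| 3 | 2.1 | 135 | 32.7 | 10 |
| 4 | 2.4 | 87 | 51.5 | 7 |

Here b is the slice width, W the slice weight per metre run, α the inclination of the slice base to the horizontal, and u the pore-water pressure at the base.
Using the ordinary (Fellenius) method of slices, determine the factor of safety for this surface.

FS = 0.63

Ordinary method of slices: FS = Σ[c'·Δl_i + (W_i cosα_i − u_i·Δl_i)·tanφ'] / Σ W_i sinα_i, with Δl_i = b_i / cosα_i.
Slice 1: Δl = 3.1/cos(-1.2°) = 3.101 m; N'_1 = 72·cos(-1.2°) − 4·3.101 = 59.6; c'Δl = 5.58; W sinα = -1.5
Slice 2: Δl = 2.6/cos16.6° = 2.713 m; N'_2 = 139·cos16.6° − 29·2.713 = 54.5; c'Δl = 4.88; W sinα = 39.7
Slice 3: Δl = 2.1/cos32.7° = 2.496 m; N'_3 = 135·cos32.7° − 10·2.496 = 88.6; c'Δl = 4.49; W sinα = 72.9
Slice 4: Δl = 2.4/cos51.5° = 3.855 m; N'_4 = 87·cos51.5° − 7·3.855 = 27.2; c'Δl = 6.94; W sinα = 68.1
Σc'Δl = 21.9 kN/m; ΣN' = 229.9 kN/m; ΣW sinα = 179.2 kN/m
Resisting = 21.9 + 229.9·tan21.7° = 21.9 + 91.5 = 113.4 kN/m
FS = 113.4 / 179.2 = 0.633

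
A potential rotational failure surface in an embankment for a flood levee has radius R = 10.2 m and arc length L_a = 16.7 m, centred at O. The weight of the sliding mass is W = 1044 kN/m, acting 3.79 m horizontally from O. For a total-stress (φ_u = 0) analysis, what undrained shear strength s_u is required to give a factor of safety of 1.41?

FS = s_u·L_a·R / (W·d), so s_u = FS·W·d / (L_a·R).
s_u = 1.41·1044·3.79 / (16.70·10.2) = 5579.0 / 170.34 = 32.75 kPa

s_u = 32.8 kPa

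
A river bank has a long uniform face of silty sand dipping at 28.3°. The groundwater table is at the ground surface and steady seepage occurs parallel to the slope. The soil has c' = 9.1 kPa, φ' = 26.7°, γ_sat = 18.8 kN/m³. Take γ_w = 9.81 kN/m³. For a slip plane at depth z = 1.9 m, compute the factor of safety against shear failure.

FS = 1.06

With seepage parallel to the slope and the water table at the surface, the effective normal stress on the slip plane uses the buoyant unit weight γ' = γ_sat − γ_w while the driving shear stress uses γ_sat:
FS = [c' + γ' z cos²β tanφ'] / [γ_sat z sinβ cosβ]
γ' = 18.8 − 9.81 = 8.99 kN/m³
Numerator = 9.1 + 8.99·1.9·cos²28.3°·tan26.7° = 9.1 + 8.99·1.9·0.7752·0.5029 = 15.760 kPa
Denominator = 18.8·1.9·sin28.3°·cos28.3° = 18.8·1.9·0.4741·0.8805 = 14.910 kPa
FS = 15.760 / 14.910 = 1.057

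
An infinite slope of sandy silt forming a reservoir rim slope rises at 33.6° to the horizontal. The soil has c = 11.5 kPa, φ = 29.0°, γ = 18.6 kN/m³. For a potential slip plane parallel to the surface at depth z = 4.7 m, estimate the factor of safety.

FS = 1.12

For an infinite slope with a slip plane parallel to the surface (no pore pressure): FS = [c + γz cos²β tanφ] / [γz sinβ cosβ].
γz = 18.6·4.7 = 87.42 kN/m²
Numerator = 11.5 + 87.42·cos²33.6°·tan29.0° = 11.5 + 87.42·0.6938·0.5543 = 45.118 kPa
Denominator = 87.42·sin33.6°·cos33.6° = 87.42·0.5534·0.8329 = 40.295 kPa
FS = 45.118 / 40.295 = 1.120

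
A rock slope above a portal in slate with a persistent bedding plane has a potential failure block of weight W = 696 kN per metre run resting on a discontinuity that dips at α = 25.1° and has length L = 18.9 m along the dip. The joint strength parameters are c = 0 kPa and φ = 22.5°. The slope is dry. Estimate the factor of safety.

FS = 0.88

Resolving the block weight along and normal to the plane and applying the Mohr–Coulomb strength on the joint:
N' = W cosα = 696·cos25.1° = 630.3 kN/m
Driving force T = W sinα = 696·sin25.1° = 295.2 kN/m
Resisting force R = c·L + N'·tanφ = 0·18.9 + 630.3·tan22.5° = 0.0 + 261.1 = 261.1 kN/m
FS = R / T = 261.1 / 295.2 = 0.884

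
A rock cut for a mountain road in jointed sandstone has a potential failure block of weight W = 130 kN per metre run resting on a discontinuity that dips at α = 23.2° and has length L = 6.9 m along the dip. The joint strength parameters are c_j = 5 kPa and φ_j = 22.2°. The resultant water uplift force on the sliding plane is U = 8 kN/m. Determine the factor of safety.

FS = 1.56

Resolving the block weight along and normal to the plane and applying the Mohr–Coulomb strength on the joint:
N' = W cosα − U = 130·cos23.2° − 8 = 111.5 kN/m
Driving force T = W sinα = 130·sin23.2° = 51.2 kN/m
Resisting force R = c_j·L + N'·tanφ_j = 5·6.9 + 111.5·tan22.2° = 34.5 + 45.5 = 80.0 kN/m
FS = R / T = 80.0 / 51.2 = 1.562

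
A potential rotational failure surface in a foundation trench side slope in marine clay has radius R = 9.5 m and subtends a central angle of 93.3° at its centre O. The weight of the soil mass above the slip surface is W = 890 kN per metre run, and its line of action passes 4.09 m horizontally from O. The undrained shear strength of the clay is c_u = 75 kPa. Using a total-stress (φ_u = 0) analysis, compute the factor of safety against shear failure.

FS = 3.03

Taking moments about the centre O, the resisting moment is provided by the undrained shear strength acting along the arc:
Arc length L_a = R·θ = 9.5·(93.3°·π/180) = 9.5·1.6284 = 15.47 m
M_R = c_u·L_a·R = 75·15.47·9.5 = 11022.2 kN·m/m
M_D = W·d = 890·4.09 = 3640.1 kN·m/m
FS = M_R / M_D = 11022.2 / 3640.1 = 3.028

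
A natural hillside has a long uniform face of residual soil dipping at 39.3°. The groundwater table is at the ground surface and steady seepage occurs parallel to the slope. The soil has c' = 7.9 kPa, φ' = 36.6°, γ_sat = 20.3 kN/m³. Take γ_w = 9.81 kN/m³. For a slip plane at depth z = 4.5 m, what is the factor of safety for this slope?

With seepage parallel to the slope and the water table at the surface, the effective normal stress on the slip plane uses the buoyant unit weight γ' = γ_sat − γ_w while the driving shear stress uses γ_sat:
FS = [c' + γ' z cos²β tanφ'] / [γ_sat z sinβ cosβ]
γ' = 20.3 − 9.81 = 10.49 kN/m³
Numerator = 7.9 + 10.49·4.5·cos²39.3°·tan36.6° = 7.9 + 10.49·4.5·0.5988·0.7427 = 28.893 kPa
Denominator = 20.3·4.5·sin39.3°·cos39.3° = 20.3·4.5·0.6334·0.7738 = 44.774 kPa
FS = 28.893 / 44.774 = 0.645

FS = 0.65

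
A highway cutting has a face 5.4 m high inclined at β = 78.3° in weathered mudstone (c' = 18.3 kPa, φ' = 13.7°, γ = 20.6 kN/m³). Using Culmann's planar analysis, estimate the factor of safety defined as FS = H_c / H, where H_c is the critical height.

FS = 1.10

H_c = (4c'/γ) · sinβ cosφ' / [1 − cos(β − φ')]
    = (4·18.3/20.6) · sin78.3°·cos13.7° / [1 − cos64.6°]
    = 3.553 · 0.9514 / 0.5711 = 5.92 m
FS = H_c / H = 5.92 / 5.4 = 1.096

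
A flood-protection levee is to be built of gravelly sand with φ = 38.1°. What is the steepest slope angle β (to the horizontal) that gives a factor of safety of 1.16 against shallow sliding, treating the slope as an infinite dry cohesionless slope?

β = 34.1°

For an infinite dry cohesionless slope FS = tanφ/tanβ, so tanβ = tanφ / FS.
tanβ = tan38.1° / 1.16 = 0.7841 / 1.16 = 0.6759
β = arctan(0.6759) = 34.06°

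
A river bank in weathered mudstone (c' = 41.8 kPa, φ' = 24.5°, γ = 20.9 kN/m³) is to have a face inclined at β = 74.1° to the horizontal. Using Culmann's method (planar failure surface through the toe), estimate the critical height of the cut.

Culmann's analysis gives the critical failure plane at α_cr = (β + φ')/2 = (74.1 + 24.5)/2 = 49.3°, and the critical height
H_c = (4c'/γ) · sinβ cosφ' / [1 − cos(β − φ')]
    = (4·41.8/20.9) · sin74.1°·cos24.5° / [1 − cos(49.6°)]
    = 8.000 · 0.9617·0.9100 / [1 − 0.6481]
    = 8.000 · 0.8751 / 0.3519
    = 19.90 m

H_c = 19.90 m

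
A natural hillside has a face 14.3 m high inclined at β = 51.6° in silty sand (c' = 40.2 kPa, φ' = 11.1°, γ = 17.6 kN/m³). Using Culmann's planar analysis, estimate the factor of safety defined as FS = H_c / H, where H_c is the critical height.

FS = 2.05

H_c = (4c'/γ) · sinβ cosφ' / [1 − cos(β − φ')]
    = (4·40.2/17.6) · sin51.6°·cos11.1° / [1 − cos40.5°]
    = 9.136 · 0.7690 / 0.2396 = 29.33 m
FS = H_c / H = 29.33 / 14.3 = 2.051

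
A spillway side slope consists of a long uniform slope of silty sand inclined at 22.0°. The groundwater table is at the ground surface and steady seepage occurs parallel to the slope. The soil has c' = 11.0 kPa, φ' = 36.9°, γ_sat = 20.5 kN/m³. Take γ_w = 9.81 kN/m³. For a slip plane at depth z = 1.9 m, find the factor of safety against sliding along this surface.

With seepage parallel to the slope and the water table at the surface, the effective normal stress on the slip plane uses the buoyant unit weight γ' = γ_sat − γ_w while the driving shear stress uses γ_sat:
FS = [c' + γ' z cos²β tanφ'] / [γ_sat z sinβ cosβ]
γ' = 20.5 − 9.81 = 10.69 kN/m³
Numerator = 11.0 + 10.69·1.9·cos²22.0°·tan36.9° = 11.0 + 10.69·1.9·0.8597·0.7508 = 24.110 kPa
Denominator = 20.5·1.9·sin22.0°·cos22.0° = 20.5·1.9·0.3746·0.9272 = 13.528 kPa
FS = 24.110 / 13.528 = 1.782

FS = 1.78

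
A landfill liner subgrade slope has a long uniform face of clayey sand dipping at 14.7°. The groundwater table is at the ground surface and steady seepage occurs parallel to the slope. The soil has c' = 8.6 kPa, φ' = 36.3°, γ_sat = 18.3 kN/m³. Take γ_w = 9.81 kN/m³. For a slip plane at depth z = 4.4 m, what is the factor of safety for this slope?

With seepage parallel to the slope and the water table at the surface, the effective normal stress on the slip plane uses the buoyant unit weight γ' = γ_sat − γ_w while the driving shear stress uses γ_sat:
FS = [c' + γ' z cos²β tanφ'] / [γ_sat z sinβ cosβ]
γ' = 18.3 − 9.81 = 8.49 kN/m³
Numerator = 8.6 + 8.49·4.4·cos²14.7°·tan36.3° = 8.6 + 8.49·4.4·0.9356·0.7346 = 34.274 kPa
Denominator = 18.3·4.4·sin14.7°·cos14.7° = 18.3·4.4·0.2538·0.9673 = 19.764 kPa
FS = 34.274 / 19.764 = 1.734

FS = 1.73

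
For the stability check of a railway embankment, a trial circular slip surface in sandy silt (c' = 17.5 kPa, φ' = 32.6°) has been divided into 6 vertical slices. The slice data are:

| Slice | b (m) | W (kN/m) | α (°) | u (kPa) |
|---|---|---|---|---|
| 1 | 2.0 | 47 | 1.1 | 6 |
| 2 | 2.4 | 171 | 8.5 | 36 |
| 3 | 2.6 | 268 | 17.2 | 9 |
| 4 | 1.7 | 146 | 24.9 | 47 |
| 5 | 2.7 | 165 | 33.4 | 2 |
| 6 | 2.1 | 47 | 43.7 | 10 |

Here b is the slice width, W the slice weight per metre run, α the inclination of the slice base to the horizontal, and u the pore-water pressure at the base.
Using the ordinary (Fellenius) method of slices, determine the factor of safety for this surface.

Ordinary method of slices: FS = Σ[c'·Δl_i + (W_i cosα_i − u_i·Δl_i)·tanφ'] / Σ W_i sinα_i, with Δl_i = b_i / cosα_i.
Slice 1: Δl = 2.0/cos1.1° = 2.000 m; N'_1 = 47·cos1.1° − 6·2.000 = 35.0; c'Δl = 35.01; W sinα = 0.9
Slice 2: Δl = 2.4/cos8.5° = 2.427 m; N'_2 = 171·cos8.5° − 36·2.427 = 81.8; c'Δl = 42.47; W sinα = 25.3
Slice 3: Δl = 2.6/cos17.2° = 2.722 m; N'_3 = 268·cos17.2° − 9·2.722 = 231.5; c'Δl = 47.63; W sinα = 79.2
Slice 4: Δl = 1.7/cos24.9° = 1.874 m; N'_4 = 146·cos24.9° − 47·1.874 = 44.3; c'Δl = 32.80; W sinα = 61.5
Slice 5: Δl = 2.7/cos33.4° = 3.234 m; N'_5 = 165·cos33.4° − 2·3.234 = 131.3; c'Δl = 56.60; W sinα = 90.8
Slice 6: Δl = 2.1/cos43.7° = 2.905 m; N'_6 = 47·cos43.7° − 10·2.905 = 4.9; c'Δl = 50.83; W sinα = 32.5
Σc'Δl = 265.3 kN/m; ΣN' = 528.8 kN/m; ΣW sinα = 290.2 kN/m
Resisting = 265.3 + 528.8·tan32.6° = 265.3 + 338.2 = 603.5 kN/m
FS = 603.5 / 290.2 = 2.080

FS = 2.08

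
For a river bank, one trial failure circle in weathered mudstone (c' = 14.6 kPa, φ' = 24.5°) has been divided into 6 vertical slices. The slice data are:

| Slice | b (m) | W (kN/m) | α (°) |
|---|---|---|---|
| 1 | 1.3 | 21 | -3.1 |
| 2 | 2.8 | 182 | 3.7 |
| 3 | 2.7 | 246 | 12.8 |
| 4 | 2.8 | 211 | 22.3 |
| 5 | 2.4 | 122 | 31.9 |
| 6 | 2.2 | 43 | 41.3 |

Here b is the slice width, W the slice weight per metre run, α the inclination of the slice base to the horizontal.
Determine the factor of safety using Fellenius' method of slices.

FS = 2.44

Ordinary method of slices: FS = Σ[c'·Δl_i + (W_i cosα_i)·tanφ'] / Σ W_i sinα_i, with Δl_i = b_i / cosα_i.
Slice 1: Δl = 1.3/cos(-3.1°) = 1.302 m; N'_1 = 21·cos(-3.1°) = 21.0; c'Δl = 19.01; W sinα = -1.1
Slice 2: Δl = 2.8/cos3.7° = 2.806 m; N'_2 = 182·cos3.7° = 181.6; c'Δl = 40.97; W sinα = 11.7
Slice 3: Δl = 2.7/cos12.8° = 2.769 m; N'_3 = 246·cos12.8° = 239.9; c'Δl = 40.42; W sinα = 54.5
Slice 4: Δl = 2.8/cos22.3° = 3.026 m; N'_4 = 211·cos22.3° = 195.2; c'Δl = 44.18; W sinα = 80.1
Slice 5: Δl = 2.4/cos31.9° = 2.827 m; N'_5 = 122·cos31.9° = 103.6; c'Δl = 41.27; W sinα = 64.5
Slice 6: Δl = 2.2/cos41.3° = 2.928 m; N'_6 = 43·cos41.3° = 32.3; c'Δl = 42.75; W sinα = 28.4
Σc'Δl = 228.6 kN/m; ΣN' = 773.6 kN/m; ΣW sinα = 238.0 kN/m
Resisting = 228.6 + 773.6·tan24.5° = 228.6 + 352.5 = 581.1 kN/m
FS = 581.1 / 238.0 = 2.442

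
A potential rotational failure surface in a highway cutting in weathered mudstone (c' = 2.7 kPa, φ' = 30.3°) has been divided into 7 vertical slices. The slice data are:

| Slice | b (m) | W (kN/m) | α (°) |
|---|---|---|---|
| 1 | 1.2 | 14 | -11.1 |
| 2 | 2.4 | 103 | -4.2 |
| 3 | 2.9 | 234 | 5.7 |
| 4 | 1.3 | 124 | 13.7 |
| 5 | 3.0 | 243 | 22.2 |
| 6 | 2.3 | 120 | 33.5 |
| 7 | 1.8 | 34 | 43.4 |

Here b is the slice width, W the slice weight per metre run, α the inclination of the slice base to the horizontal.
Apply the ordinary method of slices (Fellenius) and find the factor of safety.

Ordinary method of slices: FS = Σ[c'·Δl_i + (W_i cosα_i)·tanφ'] / Σ W_i sinα_i, with Δl_i = b_i / cosα_i.
Slice 1: Δl = 1.2/cos(-11.1°) = 1.223 m; N'_1 = 14·cos(-11.1°) = 13.7; c'Δl = 3.30; W sinα = -2.7
Slice 2: Δl = 2.4/cos(-4.2°) = 2.406 m; N'_2 = 103·cos(-4.2°) = 102.7; c'Δl = 6.50; W sinα = -7.5
Slice 3: Δl = 2.9/cos5.7° = 2.914 m; N'_3 = 234·cos5.7° = 232.8; c'Δl = 7.87; W sinα = 23.2
Slice 4: Δl = 1.3/cos13.7° = 1.338 m; N'_4 = 124·cos13.7° = 120.5; c'Δl = 3.61; W sinα = 29.4
Slice 5: Δl = 3.0/cos22.2° = 3.240 m; N'_5 = 243·cos22.2° = 225.0; c'Δl = 8.75; W sinα = 91.8
Slice 6: Δl = 2.3/cos33.5° = 2.758 m; N'_6 = 120·cos33.5° = 100.1; c'Δl = 7.45; W sinα = 66.2
Slice 7: Δl = 1.8/cos43.4° = 2.477 m; N'_7 = 34·cos43.4° = 24.7; c'Δl = 6.69; W sinα = 23.4
Σc'Δl = 44.2 kN/m; ΣN' = 819.5 kN/m; ΣW sinα = 223.8 kN/m
Resisting = 44.2 + 819.5·tan30.3° = 44.2 + 478.9 = 523.1 kN/m
FS = 523.1 / 223.8 = 2.337

FS = 2.34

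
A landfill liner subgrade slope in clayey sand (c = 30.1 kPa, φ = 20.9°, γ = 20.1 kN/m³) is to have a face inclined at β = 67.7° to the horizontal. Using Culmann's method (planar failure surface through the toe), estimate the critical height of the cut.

Culmann's analysis gives the critical failure plane at α_cr = (β + φ)/2 = (67.7 + 20.9)/2 = 44.3°, and the critical height
H_c = (4c/γ) · sinβ cosφ / [1 − cos(β − φ)]
    = (4·30.1/20.1) · sin67.7°·cos20.9° / [1 − cos(46.8°)]
    = 5.990 · 0.9252·0.9342 / [1 − 0.6845]
    = 5.990 · 0.8643 / 0.3155
    = 16.41 m

H_c = 16.41 m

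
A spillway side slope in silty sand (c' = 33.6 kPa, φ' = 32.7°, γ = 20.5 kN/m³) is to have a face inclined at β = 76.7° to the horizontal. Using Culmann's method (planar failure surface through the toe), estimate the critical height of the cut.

H_c = 19.13 m

Culmann's analysis gives the critical failure plane at α_cr = (β + φ')/2 = (76.7 + 32.7)/2 = 54.7°, and the critical height
H_c = (4c'/γ) · sinβ cosφ' / [1 − cos(β − φ')]
    = (4·33.6/20.5) · sin76.7°·cos32.7° / [1 − cos(44.0°)]
    = 6.556 · 0.9732·0.8415 / [1 − 0.7193]
    = 6.556 · 0.8189 / 0.2807
    = 19.13 m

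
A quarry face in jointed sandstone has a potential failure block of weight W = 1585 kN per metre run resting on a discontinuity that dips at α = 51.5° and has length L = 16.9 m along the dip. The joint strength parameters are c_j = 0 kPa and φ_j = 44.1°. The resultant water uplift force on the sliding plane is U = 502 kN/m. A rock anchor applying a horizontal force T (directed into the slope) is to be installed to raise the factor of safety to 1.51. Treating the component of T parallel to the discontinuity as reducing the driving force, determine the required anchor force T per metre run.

T = 826 kN/m

Resolving forces along and normal to the sliding plane, with the horizontal anchor force T adding T·sinα to the effective normal force and T·cosα acting up the plane against the driving force:
FS = [c_jL + (W cosα − U + T sinα) tanφ_j] / [W sinα − T cosα]
Without the anchor: N' = 484.7 kN/m, driving T_d = 1240.4 kN/m, resisting R = 0·16.9 + 484.7·tan44.1° = 469.7 kN/m, FS = 0.38.
Setting FS = 1.51 and solving for T:
1.51·(1240.4 − T cos51.5°) = 469.7 + T sin51.5°·tan44.1°
T·(sin51.5°·tan44.1° + 1.51·cos51.5°) = 1.51·1240.4 − 469.7
T·(0.7826·0.9691 + 1.51·0.6225) = 1873.1 − 469.7 = 1403.4
T·1.6984 = 1403.4
T = 826.3 kN/m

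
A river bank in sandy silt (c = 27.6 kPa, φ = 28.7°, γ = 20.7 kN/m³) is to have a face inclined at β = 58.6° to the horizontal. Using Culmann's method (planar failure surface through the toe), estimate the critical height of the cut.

Culmann's analysis gives the critical failure plane at α_cr = (β + φ)/2 = (58.6 + 28.7)/2 = 43.6°, and the critical height
H_c = (4c/γ) · sinβ cosφ / [1 − cos(β − φ)]
    = (4·27.6/20.7) · sin58.6°·cos28.7° / [1 − cos(29.9°)]
    = 5.333 · 0.8536·0.8771 / [1 − 0.8669]
    = 5.333 · 0.7487 / 0.1331
    = 30.00 m

H_c = 30.00 m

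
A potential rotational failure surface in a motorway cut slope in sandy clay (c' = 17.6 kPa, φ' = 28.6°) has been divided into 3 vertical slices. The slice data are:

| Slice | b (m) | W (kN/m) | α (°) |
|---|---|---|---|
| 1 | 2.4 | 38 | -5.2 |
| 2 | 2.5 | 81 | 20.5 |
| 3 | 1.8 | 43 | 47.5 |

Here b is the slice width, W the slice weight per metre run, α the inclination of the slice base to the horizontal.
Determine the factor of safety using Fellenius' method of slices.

Ordinary method of slices: FS = Σ[c'·Δl_i + (W_i cosα_i)·tanφ'] / Σ W_i sinα_i, with Δl_i = b_i / cosα_i.
Slice 1: Δl = 2.4/cos(-5.2°) = 2.410 m; N'_1 = 38·cos(-5.2°) = 37.8; c'Δl = 42.41; W sinα = -3.4
Slice 2: Δl = 2.5/cos20.5° = 2.669 m; N'_2 = 81·cos20.5° = 75.9; c'Δl = 46.97; W sinα = 28.4
Slice 3: Δl = 1.8/cos47.5° = 2.664 m; N'_3 = 43·cos47.5° = 29.1; c'Δl = 46.89; W sinα = 31.7
Σc'Δl = 136.3 kN/m; ΣN' = 142.8 kN/m; ΣW sinα = 56.6 kN/m
Resisting = 136.3 + 142.8·tan28.6° = 136.3 + 77.8 = 214.1 kN/m
FS = 214.1 / 56.6 = 3.781

FS = 3.78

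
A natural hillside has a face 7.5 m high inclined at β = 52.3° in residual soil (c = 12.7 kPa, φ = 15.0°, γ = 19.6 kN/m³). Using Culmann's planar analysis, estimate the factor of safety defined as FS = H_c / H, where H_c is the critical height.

FS = 1.29

H_c = (4c/γ) · sinβ cosφ / [1 − cos(β − φ)]
    = (4·12.7/19.6) · sin52.3°·cos15.0° / [1 − cos37.3°]
    = 2.592 · 0.7643 / 0.2045 = 9.69 m
FS = H_c / H = 9.69 / 7.5 = 1.291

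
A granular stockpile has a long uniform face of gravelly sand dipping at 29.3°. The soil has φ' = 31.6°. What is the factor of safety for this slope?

FS = 1.10

For a dry cohesionless infinite slope the factor of safety is FS = tanφ' / tanβ.
FS = tan31.6° / tan29.3° = 0.6152 / 0.5612 = 1.096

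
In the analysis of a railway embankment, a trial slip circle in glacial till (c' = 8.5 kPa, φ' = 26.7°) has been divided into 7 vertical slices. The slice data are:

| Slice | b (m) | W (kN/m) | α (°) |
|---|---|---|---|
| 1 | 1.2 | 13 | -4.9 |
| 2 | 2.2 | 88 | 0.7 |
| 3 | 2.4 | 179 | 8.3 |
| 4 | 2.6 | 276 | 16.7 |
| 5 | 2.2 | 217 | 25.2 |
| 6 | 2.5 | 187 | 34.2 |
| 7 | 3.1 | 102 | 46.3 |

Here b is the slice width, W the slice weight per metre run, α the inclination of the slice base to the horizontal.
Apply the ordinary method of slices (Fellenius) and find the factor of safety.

FS = 1.71

Ordinary method of slices: FS = Σ[c'·Δl_i + (W_i cosα_i)·tanφ'] / Σ W_i sinα_i, with Δl_i = b_i / cosα_i.
Slice 1: Δl = 1.2/cos(-4.9°) = 1.204 m; N'_1 = 13·cos(-4.9°) = 13.0; c'Δl = 10.24; W sinα = -1.1
Slice 2: Δl = 2.2/cos0.7° = 2.200 m; N'_2 = 88·cos0.7° = 88.0; c'Δl = 18.70; W sinα = 1.1
Slice 3: Δl = 2.4/cos8.3° = 2.425 m; N'_3 = 179·cos8.3° = 177.1; c'Δl = 20.62; W sinα = 25.8
Slice 4: Δl = 2.6/cos16.7° = 2.714 m; N'_4 = 276·cos16.7° = 264.4; c'Δl = 23.07; W sinα = 79.3
Slice 5: Δl = 2.2/cos25.2° = 2.431 m; N'_5 = 217·cos25.2° = 196.3; c'Δl = 20.67; W sinα = 92.4
Slice 6: Δl = 2.5/cos34.2° = 3.023 m; N'_6 = 187·cos34.2° = 154.7; c'Δl = 25.69; W sinα = 105.1
Slice 7: Δl = 3.1/cos46.3° = 4.487 m; N'_7 = 102·cos46.3° = 70.5; c'Δl = 38.14; W sinα = 73.7
Σc'Δl = 157.1 kN/m; ΣN' = 963.9 kN/m; ΣW sinα = 376.4 kN/m
Resisting = 157.1 + 963.9·tan26.7° = 157.1 + 484.8 = 641.9 kN/m
FS = 641.9 / 376.4 = 1.706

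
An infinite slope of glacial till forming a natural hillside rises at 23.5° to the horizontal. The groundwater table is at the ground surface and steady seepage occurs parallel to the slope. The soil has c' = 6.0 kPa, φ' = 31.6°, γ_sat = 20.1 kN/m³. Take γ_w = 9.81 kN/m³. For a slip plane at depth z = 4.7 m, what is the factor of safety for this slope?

With seepage parallel to the slope and the water table at the surface, the effective normal stress on the slip plane uses the buoyant unit weight γ' = γ_sat − γ_w while the driving shear stress uses γ_sat:
FS = [c' + γ' z cos²β tanφ'] / [γ_sat z sinβ cosβ]
γ' = 20.1 − 9.81 = 10.29 kN/m³
Numerator = 6.0 + 10.29·4.7·cos²23.5°·tan31.6° = 6.0 + 10.29·4.7·0.8410·0.6152 = 31.022 kPa
Denominator = 20.1·4.7·sin23.5°·cos23.5° = 20.1·4.7·0.3987·0.9171 = 34.545 kPa
FS = 31.022 / 34.545 = 0.898

FS = 0.90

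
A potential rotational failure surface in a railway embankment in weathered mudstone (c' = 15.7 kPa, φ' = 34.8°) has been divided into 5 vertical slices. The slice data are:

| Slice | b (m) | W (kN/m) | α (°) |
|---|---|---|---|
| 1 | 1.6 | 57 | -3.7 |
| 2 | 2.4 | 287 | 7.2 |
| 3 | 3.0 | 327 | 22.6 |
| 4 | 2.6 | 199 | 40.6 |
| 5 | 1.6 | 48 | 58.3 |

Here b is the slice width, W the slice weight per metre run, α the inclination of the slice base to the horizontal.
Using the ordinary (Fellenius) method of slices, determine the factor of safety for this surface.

Ordinary method of slices: FS = Σ[c'·Δl_i + (W_i cosα_i)·tanφ'] / Σ W_i sinα_i, with Δl_i = b_i / cosα_i.
Slice 1: Δl = 1.6/cos(-3.7°) = 1.603 m; N'_1 = 57·cos(-3.7°) = 56.9; c'Δl = 25.17; W sinα = -3.7
Slice 2: Δl = 2.4/cos7.2° = 2.419 m; N'_2 = 287·cos7.2° = 284.7; c'Δl = 37.98; W sinα = 36.0
Slice 3: Δl = 3.0/cos22.6° = 3.250 m; N'_3 = 327·cos22.6° = 301.9; c'Δl = 51.02; W sinα = 125.7
Slice 4: Δl = 2.6/cos40.6° = 3.424 m; N'_4 = 199·cos40.6° = 151.1; c'Δl = 53.76; W sinα = 129.5
Slice 5: Δl = 1.6/cos58.3° = 3.045 m; N'_5 = 48·cos58.3° = 25.2; c'Δl = 47.80; W sinα = 40.8
Σc'Δl = 215.7 kN/m; ΣN' = 819.8 kN/m; ΣW sinα = 328.3 kN/m
Resisting = 215.7 + 819.8·tan34.8° = 215.7 + 569.8 = 785.5 kN/m
FS = 785.5 / 328.3 = 2.393

FS = 2.39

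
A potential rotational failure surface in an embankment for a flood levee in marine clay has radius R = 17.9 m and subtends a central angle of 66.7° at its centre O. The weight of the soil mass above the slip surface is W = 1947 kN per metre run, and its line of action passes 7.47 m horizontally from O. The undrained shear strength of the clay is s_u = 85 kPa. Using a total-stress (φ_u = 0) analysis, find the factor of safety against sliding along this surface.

FS = 2.18

Taking moments about the centre O, the resisting moment is provided by the undrained shear strength acting along the arc:
Arc length L_a = R·θ = 17.9·(66.7°·π/180) = 17.9·1.1641 = 20.84 m
M_R = s_u·L_a·R = 85·20.84·17.9 = 31705.0 kN·m/m
M_D = W·d = 1947·7.47 = 14544.1 kN·m/m
FS = M_R / M_D = 31705.0 / 14544.1 = 2.180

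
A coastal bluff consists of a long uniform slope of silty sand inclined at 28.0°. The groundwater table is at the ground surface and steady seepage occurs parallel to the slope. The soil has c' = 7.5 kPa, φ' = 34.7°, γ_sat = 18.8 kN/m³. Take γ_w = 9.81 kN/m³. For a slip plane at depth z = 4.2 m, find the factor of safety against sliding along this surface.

With seepage parallel to the slope and the water table at the surface, the effective normal stress on the slip plane uses the buoyant unit weight γ' = γ_sat − γ_w while the driving shear stress uses γ_sat:
FS = [c' + γ' z cos²β tanφ'] / [γ_sat z sinβ cosβ]
γ' = 18.8 − 9.81 = 8.99 kN/m³
Numerator = 7.5 + 8.99·4.2·cos²28.0°·tan34.7° = 7.5 + 8.99·4.2·0.7796·0.6924 = 27.882 kPa
Denominator = 18.8·4.2·sin28.0°·cos28.0° = 18.8·4.2·0.4695·0.8829 = 32.730 kPa
FS = 27.882 / 32.730 = 0.852

FS = 0.85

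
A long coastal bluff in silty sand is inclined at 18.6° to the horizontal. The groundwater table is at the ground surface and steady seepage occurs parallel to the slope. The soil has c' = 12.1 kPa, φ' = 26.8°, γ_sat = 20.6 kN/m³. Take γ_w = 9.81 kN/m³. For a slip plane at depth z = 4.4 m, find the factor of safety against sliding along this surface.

With seepage parallel to the slope and the water table at the surface, the effective normal stress on the slip plane uses the buoyant unit weight γ' = γ_sat − γ_w while the driving shear stress uses γ_sat:
FS = [c' + γ' z cos²β tanφ'] / [γ_sat z sinβ cosβ]
γ' = 20.6 − 9.81 = 10.79 kN/m³
Numerator = 12.1 + 10.79·4.4·cos²18.6°·tan26.8° = 12.1 + 10.79·4.4·0.8983·0.5051 = 33.642 kPa
Denominator = 20.6·4.4·sin18.6°·cos18.6° = 20.6·4.4·0.3190·0.9478 = 27.400 kPa
FS = 33.642 / 27.400 = 1.228

FS = 1.23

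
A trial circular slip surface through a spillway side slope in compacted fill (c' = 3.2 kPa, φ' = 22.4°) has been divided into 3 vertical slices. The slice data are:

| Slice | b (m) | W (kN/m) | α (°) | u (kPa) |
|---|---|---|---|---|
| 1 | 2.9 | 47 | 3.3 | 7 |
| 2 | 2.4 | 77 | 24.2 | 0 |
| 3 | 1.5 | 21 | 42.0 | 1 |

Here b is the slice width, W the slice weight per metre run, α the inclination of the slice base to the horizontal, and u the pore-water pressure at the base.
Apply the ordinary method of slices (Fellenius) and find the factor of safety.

FS = 1.44

Ordinary method of slices: FS = Σ[c'·Δl_i + (W_i cosα_i − u_i·Δl_i)·tanφ'] / Σ W_i sinα_i, with Δl_i = b_i / cosα_i.
Slice 1: Δl = 2.9/cos3.3° = 2.905 m; N'_1 = 47·cos3.3° − 7·2.905 = 26.6; c'Δl = 9.30; W sinα = 2.7
Slice 2: Δl = 2.4/cos24.2° = 2.631 m; N'_2 = 77·cos24.2° − 0·2.631 = 70.2; c'Δl = 8.42; W sinα = 31.6
Slice 3: Δl = 1.5/cos42.0° = 2.018 m; N'_3 = 21·cos42.0° − 1·2.018 = 13.6; c'Δl = 6.46; W sinα = 14.1
Σc'Δl = 24.2 kN/m; ΣN' = 110.4 kN/m; ΣW sinα = 48.3 kN/m
Resisting = 24.2 + 110.4·tan22.4° = 24.2 + 45.5 = 69.7 kN/m
FS = 69.7 / 48.3 = 1.442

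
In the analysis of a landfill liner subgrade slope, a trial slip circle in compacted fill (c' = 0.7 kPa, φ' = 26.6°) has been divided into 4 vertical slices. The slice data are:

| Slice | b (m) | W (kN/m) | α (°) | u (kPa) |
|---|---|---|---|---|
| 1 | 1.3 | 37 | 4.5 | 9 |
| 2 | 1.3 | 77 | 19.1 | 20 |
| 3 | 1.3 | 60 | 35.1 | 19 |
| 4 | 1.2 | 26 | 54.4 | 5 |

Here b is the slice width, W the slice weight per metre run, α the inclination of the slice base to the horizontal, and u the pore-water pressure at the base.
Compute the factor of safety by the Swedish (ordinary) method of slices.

Ordinary method of slices: FS = Σ[c'·Δl_i + (W_i cosα_i − u_i·Δl_i)·tanφ'] / Σ W_i sinα_i, with Δl_i = b_i / cosα_i.
Slice 1: Δl = 1.3/cos4.5° = 1.304 m; N'_1 = 37·cos4.5° − 9·1.304 = 25.1; c'Δl = 0.91; W sinα = 2.9
Slice 2: Δl = 1.3/cos19.1° = 1.376 m; N'_2 = 77·cos19.1° − 20·1.376 = 45.2; c'Δl = 0.96; W sinα = 25.2
Slice 3: Δl = 1.3/cos35.1° = 1.589 m; N'_3 = 60·cos35.1° − 19·1.589 = 18.9; c'Δl = 1.11; W sinα = 34.5
Slice 4: Δl = 1.2/cos54.4° = 2.061 m; N'_4 = 26·cos54.4° − 5·2.061 = 4.8; c'Δl = 1.44; W sinα = 21.1
Σc'Δl = 4.4 kN/m; ΣN' = 94.1 kN/m; ΣW sinα = 83.7 kN/m
Resisting = 4.4 + 94.1·tan26.6° = 4.4 + 47.1 = 51.6 kN/m
FS = 51.6 / 83.7 = 0.616

FS = 0.62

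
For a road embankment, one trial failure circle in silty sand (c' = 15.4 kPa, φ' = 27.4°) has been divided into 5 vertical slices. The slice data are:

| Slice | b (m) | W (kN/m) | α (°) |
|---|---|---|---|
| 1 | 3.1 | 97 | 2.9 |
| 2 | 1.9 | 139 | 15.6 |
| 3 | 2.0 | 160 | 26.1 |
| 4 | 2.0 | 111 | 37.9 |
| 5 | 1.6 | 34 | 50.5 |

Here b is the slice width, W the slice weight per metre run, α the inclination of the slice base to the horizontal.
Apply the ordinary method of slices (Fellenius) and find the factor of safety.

Ordinary method of slices: FS = Σ[c'·Δl_i + (W_i cosα_i)·tanφ'] / Σ W_i sinα_i, with Δl_i = b_i / cosα_i.
Slice 1: Δl = 3.1/cos2.9° = 3.104 m; N'_1 = 97·cos2.9° = 96.9; c'Δl = 47.80; W sinα = 4.9
Slice 2: Δl = 1.9/cos15.6° = 1.973 m; N'_2 = 139·cos15.6° = 133.9; c'Δl = 30.38; W sinα = 37.4
Slice 3: Δl = 2.0/cos26.1° = 2.227 m; N'_3 = 160·cos26.1° = 143.7; c'Δl = 34.30; W sinα = 70.4
Slice 4: Δl = 2.0/cos37.9° = 2.535 m; N'_4 = 111·cos37.9° = 87.6; c'Δl = 39.03; W sinα = 68.2
Slice 5: Δl = 1.6/cos50.5° = 2.515 m; N'_5 = 34·cos50.5° = 21.6; c'Δl = 38.74; W sinα = 26.2
Σc'Δl = 190.2 kN/m; ΣN' = 483.7 kN/m; ΣW sinα = 207.1 kN/m
Resisting = 190.2 + 483.7·tan27.4° = 190.2 + 250.7 = 441.0 kN/m
FS = 441.0 / 207.1 = 2.129

FS = 2.13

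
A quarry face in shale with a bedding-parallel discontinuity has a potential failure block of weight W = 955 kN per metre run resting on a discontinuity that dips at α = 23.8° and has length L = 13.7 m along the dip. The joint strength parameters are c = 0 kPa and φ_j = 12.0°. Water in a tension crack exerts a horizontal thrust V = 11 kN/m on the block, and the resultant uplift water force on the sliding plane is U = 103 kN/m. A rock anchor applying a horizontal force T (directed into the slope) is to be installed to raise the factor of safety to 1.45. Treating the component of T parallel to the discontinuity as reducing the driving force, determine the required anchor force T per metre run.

Resolving forces along and normal to the sliding plane, with the horizontal anchor force T adding T·sinα to the effective normal force and T·cosα acting up the plane against the driving force:
FS = [cL + (W cosα − U − V sinα + T sinα) tanφ_j] / [W sinα + V cosα − T cosα]
Without the anchor: N' = 766.3 kN/m, driving T_d = 395.5 kN/m, resisting R = 0·13.7 + 766.3·tan12.0° = 162.9 kN/m, FS = 0.41.
Setting FS = 1.45 and solving for T:
1.45·(395.5 − T cos23.8°) = 162.9 + T sin23.8°·tan12.0°
T·(sin23.8°·tan12.0° + 1.45·cos23.8°) = 1.45·395.5 − 162.9
T·(0.4035·0.2126 + 1.45·0.9150) = 573.4 − 162.9 = 410.5
T·1.4125 = 410.5
T = 290.6 kN/m

T = 291 kN/m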